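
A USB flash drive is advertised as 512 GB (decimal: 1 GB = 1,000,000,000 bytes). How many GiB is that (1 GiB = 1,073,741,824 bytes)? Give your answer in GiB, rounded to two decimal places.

476.84 GiB

512 GB = 512 × 10^9 bytes = 512,000,000,000 bytes
1 GiB = 1,073,741,824 bytes
512,000,000,000 / 1,073,741,824 = 476.84 GiB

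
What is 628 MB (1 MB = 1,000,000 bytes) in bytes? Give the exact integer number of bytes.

628 × 1,000,000 = 628,000,000 bytes

628,000,000 bytes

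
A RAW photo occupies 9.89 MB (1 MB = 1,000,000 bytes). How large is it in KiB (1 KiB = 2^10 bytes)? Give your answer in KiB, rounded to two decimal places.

9,658.20 KiB

9.89 MB = 9.89 × 10^6 bytes = 9,890,000 bytes
1 KiB = 1,024 bytes
9,890,000 / 1,024 = 9,658.20 KiB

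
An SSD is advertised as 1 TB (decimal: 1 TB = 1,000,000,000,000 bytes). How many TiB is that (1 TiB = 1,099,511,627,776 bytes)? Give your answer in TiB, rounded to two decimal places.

1 TB = 1 × 10^12 bytes = 1,000,000,000,000 bytes
1 TiB = 1,099,511,627,776 bytes
1,000,000,000,000 / 1,099,511,627,776 = 0.91 TiB

0.91 TiB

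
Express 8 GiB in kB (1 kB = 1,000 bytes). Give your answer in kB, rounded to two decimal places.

8 GiB × 1,073,741,824 bytes/GiB = 8,589,934,592 bytes
1 kB = 1,000 bytes
8,589,934,592 / 1,000 = 8,589,934.59 kB

8,589,934.59 kB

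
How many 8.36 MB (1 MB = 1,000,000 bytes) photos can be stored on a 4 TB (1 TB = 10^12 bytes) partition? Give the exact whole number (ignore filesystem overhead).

Capacity: 4 TB = 4,000,000,000,000 bytes
Per item: 8.36 MB = 8,360,000 bytes
⌊4,000,000,000,000 / 8,360,000⌋ = 478,468

478,468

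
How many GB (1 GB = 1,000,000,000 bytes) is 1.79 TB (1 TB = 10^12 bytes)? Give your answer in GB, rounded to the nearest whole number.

1,790 GB

1.79 TB = 1.79 × 10^12 bytes = 1,790,000,000,000 bytes
1 GB = 10^9 bytes = 1,000,000,000 bytes
1,790,000,000,000 / 1,000,000,000 = 1,790 GB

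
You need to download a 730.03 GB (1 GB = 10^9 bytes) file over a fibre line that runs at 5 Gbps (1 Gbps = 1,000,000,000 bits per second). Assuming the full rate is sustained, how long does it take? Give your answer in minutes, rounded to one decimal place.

730.03 GB = 730,030,000,000 bytes = 5,840,240,000,000 bits
5 Gbps = 5,000,000,000 bits/s
time = 5,840,240,000,000 / 5,000,000,000 = 1,168.05 s
1,168.05 s / 60 = 19.5 minutes

19.5 minutes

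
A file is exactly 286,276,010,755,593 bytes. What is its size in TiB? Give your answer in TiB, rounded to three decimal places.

260.367 TiB

286,276,010,755,593 bytes given.
1 TiB = 1,099,511,627,776 bytes
286,276,010,755,593 / 1,099,511,627,776 = 260.367 TiB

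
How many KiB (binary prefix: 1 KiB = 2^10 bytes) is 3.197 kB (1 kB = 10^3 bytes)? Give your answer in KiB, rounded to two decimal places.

3.12 KiB

3.197 kB = 3.197 × 10^3 bytes = 3,197 bytes
1 KiB = 1,024 bytes
3,197 / 1,024 = 3.12 KiB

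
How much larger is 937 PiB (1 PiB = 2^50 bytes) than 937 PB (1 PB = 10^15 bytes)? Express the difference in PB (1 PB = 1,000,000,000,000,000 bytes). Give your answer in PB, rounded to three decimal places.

117.968 PB

937 PiB = 937 × 1,125,899,906,842,624 = 1,054,968,212,711,538,688 bytes
937 PB = 937 × 1,000,000,000,000,000 = 937,000,000,000,000,000 bytes
difference = 117,968,212,711,538,688 bytes
117,968,212,711,538,688 / 1,000,000,000,000,000 = 117.968 PB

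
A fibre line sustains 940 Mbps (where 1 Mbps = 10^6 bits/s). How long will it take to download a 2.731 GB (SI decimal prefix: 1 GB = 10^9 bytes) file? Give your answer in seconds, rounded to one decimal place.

23.2 seconds

2.731 GB = 2,731,000,000 bytes = 21,848,000,000 bits
940 Mbps = 940,000,000 bits/s
time = 21,848,000,000 / 940,000,000 = 23.2 s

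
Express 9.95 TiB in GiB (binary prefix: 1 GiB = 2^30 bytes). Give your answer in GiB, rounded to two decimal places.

9.95 TiB = 9.95 × 2^40 bytes = 10,940,140,696,371.2 bytes
1 GiB = 2^30 bytes = 1,073,741,824 bytes
10,940,140,696,371.2 / 1,073,741,824 = 10,188.80 GiB

10,188.80 GiB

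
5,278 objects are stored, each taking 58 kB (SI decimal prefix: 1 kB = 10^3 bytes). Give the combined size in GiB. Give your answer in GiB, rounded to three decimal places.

0.285 GiB

Total = 5,278 × 58 kB = 306,124 kB
= 306,124 × 1,000 bytes = 306,124,000 bytes
1 GiB = 1,073,741,824 bytes
306,124,000 / 1,073,741,824 = 0.285 GiB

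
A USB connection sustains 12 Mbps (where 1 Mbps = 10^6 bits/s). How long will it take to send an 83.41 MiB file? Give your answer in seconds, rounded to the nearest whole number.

83.41 MiB = 87,461,724.16 bytes = 699,693,793.28 bits
12 Mbps = 12,000,000 bits/s
time = 699,693,793.28 / 12,000,000 = 58 s

58 seconds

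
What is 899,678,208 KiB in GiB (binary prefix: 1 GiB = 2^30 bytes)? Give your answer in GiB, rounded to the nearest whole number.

858 GiB

899,678,208 KiB × 1,024 bytes/KiB = 921,270,484,992 bytes
1 GiB = 2^30 bytes = 1,073,741,824 bytes
921,270,484,992 / 1,073,741,824 = 858 GiB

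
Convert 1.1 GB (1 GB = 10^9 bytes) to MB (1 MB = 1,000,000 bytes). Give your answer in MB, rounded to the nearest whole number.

1.1 GB = 1.1 × 10^9 bytes = 1,100,000,000 bytes
1 MB = 1,000,000 bytes
1,100,000,000 / 1,000,000 = 1,100 MB

1,100 MB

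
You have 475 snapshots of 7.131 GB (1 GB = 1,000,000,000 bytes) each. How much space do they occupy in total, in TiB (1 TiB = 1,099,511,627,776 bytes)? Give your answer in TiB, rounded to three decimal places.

Total = 475 × 7.131 GB = 3387.225 GB
= 3387.225 × 1,000,000,000 bytes = 3,387,225,000,000 bytes
1 TiB = 1,099,511,627,776 bytes
3,387,225,000,000 / 1,099,511,627,776 = 3.081 TiB

3.081 TiB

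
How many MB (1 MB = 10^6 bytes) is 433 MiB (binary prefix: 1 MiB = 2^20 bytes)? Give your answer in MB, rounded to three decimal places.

454.033 MB

433 MiB × 1,048,576 bytes/MiB = 454,033,408 bytes
1 MB = 10^6 bytes = 1,000,000 bytes
454,033,408 / 1,000,000 = 454.033 MB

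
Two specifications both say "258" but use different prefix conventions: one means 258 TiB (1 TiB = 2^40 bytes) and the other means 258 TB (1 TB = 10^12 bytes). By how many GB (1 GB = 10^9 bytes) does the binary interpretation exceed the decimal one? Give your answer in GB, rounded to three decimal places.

258 TiB = 258 × 1,099,511,627,776 = 283,673,999,966,208 bytes
258 TB = 258 × 1,000,000,000,000 = 258,000,000,000,000 bytes
difference = 25,673,999,966,208 bytes
25,673,999,966,208 / 1,000,000,000 = 25,674.000 GB

25,674.000 GB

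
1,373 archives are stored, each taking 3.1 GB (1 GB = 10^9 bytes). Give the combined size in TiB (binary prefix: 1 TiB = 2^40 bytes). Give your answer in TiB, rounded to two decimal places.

Total = 1,373 × 3.1 GB = 4256.3 GB
= 4256.3 × 1,000,000,000 bytes = 4,256,300,000,000 bytes
1 TiB = 1,099,511,627,776 bytes
4,256,300,000,000 / 1,099,511,627,776 = 3.87 TiB

3.87 TiB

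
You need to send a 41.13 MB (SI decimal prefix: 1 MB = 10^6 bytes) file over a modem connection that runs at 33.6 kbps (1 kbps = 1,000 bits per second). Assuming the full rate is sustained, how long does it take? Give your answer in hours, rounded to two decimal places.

41.13 MB = 41,130,000 bytes = 329,040,000 bits
33.6 kbps = 33,600 bits/s
time = 329,040,000 / 33,600 = 9,792.8571 s
9,792.8571 s / 3600 = 2.72 hours

2.72 hours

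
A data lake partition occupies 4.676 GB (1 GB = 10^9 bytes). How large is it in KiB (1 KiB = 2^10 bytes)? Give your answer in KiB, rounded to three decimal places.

4,566,406.250 KiB

4.676 GB × 1,000,000,000 bytes/GB = 4,676,000,000 bytes
1 KiB = 1,024 bytes
4,676,000,000 / 1,024 = 4,566,406.250 KiB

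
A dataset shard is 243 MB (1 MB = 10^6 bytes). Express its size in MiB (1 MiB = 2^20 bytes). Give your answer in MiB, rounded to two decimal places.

243 MB = 243 × 10^6 bytes = 243,000,000 bytes
1 MiB = 1,048,576 bytes
243,000,000 / 1,048,576 = 231.74 MiB

231.74 MiB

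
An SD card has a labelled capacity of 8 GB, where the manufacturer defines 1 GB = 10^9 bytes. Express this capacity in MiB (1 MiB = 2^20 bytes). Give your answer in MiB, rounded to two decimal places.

8 GB × 1,000,000,000 bytes/GB = 8,000,000,000 bytes
1 MiB = 2^20 bytes = 1,048,576 bytes
8,000,000,000 / 1,048,576 = 7,629.39 MiB

7,629.39 MiB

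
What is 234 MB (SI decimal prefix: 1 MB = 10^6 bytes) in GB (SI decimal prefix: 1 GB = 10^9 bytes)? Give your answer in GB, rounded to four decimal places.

0.2340 GB

234 MB × 1,000,000 bytes/MB = 234,000,000 bytes
1 GB = 1,000,000,000 bytes
234,000,000 / 1,000,000,000 = 0.2340 GB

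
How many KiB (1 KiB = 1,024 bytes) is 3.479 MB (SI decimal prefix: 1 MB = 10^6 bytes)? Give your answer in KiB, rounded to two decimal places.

3,397.46 KiB

3.479 MB = 3.479 × 10^6 bytes = 3,479,000 bytes
1 KiB = 1,024 bytes
3,479,000 / 1,024 = 3,397.46 KiB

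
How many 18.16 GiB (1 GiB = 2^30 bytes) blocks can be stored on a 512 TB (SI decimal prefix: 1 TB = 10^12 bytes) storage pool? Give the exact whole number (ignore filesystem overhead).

Capacity: 512 TB = 512,000,000,000,000 bytes
Per item: 18.16 GiB = 19,499,151,523.84 bytes
⌊512,000,000,000,000 / 19,499,151,523.84⌋ = 26,257

26,257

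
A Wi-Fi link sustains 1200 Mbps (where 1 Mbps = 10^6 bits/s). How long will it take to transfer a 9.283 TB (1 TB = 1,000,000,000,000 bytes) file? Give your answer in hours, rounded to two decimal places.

9.283 TB = 9,283,000,000,000 bytes = 74,264,000,000,000 bits
1200 Mbps = 1,200,000,000 bits/s
time = 74,264,000,000,000 / 1,200,000,000 = 61,886.6667 s
61,886.6667 s / 3600 = 17.19 hours

17.19 hours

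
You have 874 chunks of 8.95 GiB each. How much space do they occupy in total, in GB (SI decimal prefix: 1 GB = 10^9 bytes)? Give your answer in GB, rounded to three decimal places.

Total = 874 × 8.95 GiB = 7822.3 GiB
= 7822.3 × 1,073,741,824 bytes = 8,399,130,669,875.2 bytes
1 GB = 1,000,000,000 bytes
8,399,130,669,875.2 / 1,000,000,000 = 8,399.131 GB

8,399.131 GB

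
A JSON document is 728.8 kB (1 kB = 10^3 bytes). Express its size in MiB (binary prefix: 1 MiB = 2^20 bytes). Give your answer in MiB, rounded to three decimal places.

0.695 MiB

728.8 kB = 728.8 × 10^3 bytes = 728,800 bytes
1 MiB = 1,048,576 bytes
728,800 / 1,048,576 = 0.695 MiB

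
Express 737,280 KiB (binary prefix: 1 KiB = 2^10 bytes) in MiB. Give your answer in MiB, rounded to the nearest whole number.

737,280 KiB = 737,280 × 2^10 bytes = 754,974,720 bytes
1 MiB = 1,048,576 bytes
754,974,720 / 1,048,576 = 720 MiB

720 MiB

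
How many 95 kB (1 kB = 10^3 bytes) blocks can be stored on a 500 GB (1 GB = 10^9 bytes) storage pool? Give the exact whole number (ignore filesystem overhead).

Capacity: 500 GB = 500,000,000,000 bytes
Per item: 95 kB = 95,000 bytes
⌊500,000,000,000 / 95,000⌋ = 5,263,157

5,263,157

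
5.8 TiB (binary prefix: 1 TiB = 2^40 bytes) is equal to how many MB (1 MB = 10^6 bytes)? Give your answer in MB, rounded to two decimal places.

5.8 TiB = 5.8 × 2^40 bytes = 6,377,167,441,100.8 bytes
1 MB = 1,000,000 bytes
6,377,167,441,100.8 / 1,000,000 = 6,377,167.44 MB

6,377,167.44 MB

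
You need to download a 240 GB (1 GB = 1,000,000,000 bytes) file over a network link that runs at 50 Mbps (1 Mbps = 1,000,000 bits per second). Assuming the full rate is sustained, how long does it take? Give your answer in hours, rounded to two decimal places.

240 GB = 240,000,000,000 bytes = 1,920,000,000,000 bits
50 Mbps = 50,000,000 bits/s
time = 1,920,000,000,000 / 50,000,000 = 38,400.0000 s
38,400.0000 s / 3600 = 10.67 hours

10.67 hours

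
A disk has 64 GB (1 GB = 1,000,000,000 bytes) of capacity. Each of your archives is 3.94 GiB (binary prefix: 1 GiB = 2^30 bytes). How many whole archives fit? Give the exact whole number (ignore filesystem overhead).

Capacity: 64 GB = 64,000,000,000 bytes
Per item: 3.94 GiB = 4,230,542,786.56 bytes
⌊64,000,000,000 / 4,230,542,786.56⌋ = 15

15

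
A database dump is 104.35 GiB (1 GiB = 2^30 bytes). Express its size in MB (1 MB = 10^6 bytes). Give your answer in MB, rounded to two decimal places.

104.35 GiB × 1,073,741,824 bytes/GiB = 112,044,959,334.4 bytes
1 MB = 10^6 bytes = 1,000,000 bytes
112,044,959,334.4 / 1,000,000 = 112,044.96 MB

112,044.96 MB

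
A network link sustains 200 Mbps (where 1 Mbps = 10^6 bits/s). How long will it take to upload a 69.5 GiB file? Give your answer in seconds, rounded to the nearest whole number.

69.5 GiB = 74,625,056,768 bytes = 597,000,454,144 bits
200 Mbps = 200,000,000 bits/s
time = 597,000,454,144 / 200,000,000 = 2,985 s

2,985 seconds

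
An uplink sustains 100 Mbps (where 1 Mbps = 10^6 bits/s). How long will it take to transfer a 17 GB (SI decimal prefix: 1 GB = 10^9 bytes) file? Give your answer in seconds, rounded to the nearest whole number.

1,360 seconds

17 GB = 17,000,000,000 bytes = 136,000,000,000 bits
100 Mbps = 100,000,000 bits/s
time = 136,000,000,000 / 100,000,000 = 1,360 s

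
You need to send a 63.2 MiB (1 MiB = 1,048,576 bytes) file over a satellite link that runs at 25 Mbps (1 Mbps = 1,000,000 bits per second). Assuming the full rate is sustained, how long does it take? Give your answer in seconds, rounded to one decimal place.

63.2 MiB = 66,270,003.2 bytes = 530,160,025.6 bits
25 Mbps = 25,000,000 bits/s
time = 530,160,025.6 / 25,000,000 = 21.2 s

21.2 seconds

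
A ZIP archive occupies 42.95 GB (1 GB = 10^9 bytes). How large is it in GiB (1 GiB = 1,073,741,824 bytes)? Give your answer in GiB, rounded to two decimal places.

42.95 GB = 42.95 × 10^9 bytes = 42,950,000,000 bytes
1 GiB = 2^30 bytes = 1,073,741,824 bytes
42,950,000,000 / 1,073,741,824 = 40.00 GiB

40.00 GiB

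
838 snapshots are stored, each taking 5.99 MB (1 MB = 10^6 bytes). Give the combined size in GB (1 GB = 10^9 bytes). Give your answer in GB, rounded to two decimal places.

5.02 GB

Total = 838 × 5.99 MB = 5019.62 MB
= 5019.62 × 1,000,000 bytes = 5,019,620,000 bytes
1 GB = 1,000,000,000 bytes
5,019,620,000 / 1,000,000,000 = 5.02 GB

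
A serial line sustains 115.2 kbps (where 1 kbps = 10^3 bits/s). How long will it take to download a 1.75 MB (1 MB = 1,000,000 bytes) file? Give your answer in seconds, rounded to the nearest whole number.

1.75 MB = 1,750,000 bytes = 14,000,000 bits
115.2 kbps = 115,200 bits/s
time = 14,000,000 / 115,200 = 122 s

122 seconds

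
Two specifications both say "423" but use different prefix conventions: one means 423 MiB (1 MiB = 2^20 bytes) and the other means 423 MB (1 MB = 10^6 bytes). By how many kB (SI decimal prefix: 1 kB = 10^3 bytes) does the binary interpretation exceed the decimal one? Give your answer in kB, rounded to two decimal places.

20,547.65 kB

423 MiB = 423 × 1,048,576 = 443,547,648 bytes
423 MB = 423 × 1,000,000 = 423,000,000 bytes
difference = 20,547,648 bytes
20,547,648 / 1,000 = 20,547.65 kB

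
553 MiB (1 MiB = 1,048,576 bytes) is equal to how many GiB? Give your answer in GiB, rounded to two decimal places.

0.54 GiB

553 MiB × 1,048,576 bytes/MiB = 579,862,528 bytes
1 GiB = 1,073,741,824 bytes
579,862,528 / 1,073,741,824 = 0.54 GiB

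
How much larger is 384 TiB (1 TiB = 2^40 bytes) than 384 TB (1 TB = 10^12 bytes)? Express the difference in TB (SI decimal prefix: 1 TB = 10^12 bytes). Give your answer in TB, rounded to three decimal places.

384 TiB = 384 × 1,099,511,627,776 = 422,212,465,065,984 bytes
384 TB = 384 × 1,000,000,000,000 = 384,000,000,000,000 bytes
difference = 38,212,465,065,984 bytes
38,212,465,065,984 / 1,000,000,000,000 = 38.212 TB

38.212 TB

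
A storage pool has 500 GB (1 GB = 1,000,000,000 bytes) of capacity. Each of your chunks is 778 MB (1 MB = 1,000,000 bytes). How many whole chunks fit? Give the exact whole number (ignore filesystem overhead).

642

Capacity: 500 GB = 500,000,000,000 bytes
Per item: 778 MB = 778,000,000 bytes
⌊500,000,000,000 / 778,000,000⌋ = 642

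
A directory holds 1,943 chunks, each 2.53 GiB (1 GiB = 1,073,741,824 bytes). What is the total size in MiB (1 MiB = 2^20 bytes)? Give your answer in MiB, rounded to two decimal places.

Total = 1,943 × 2.53 GiB = 4915.79 GiB
= 4915.79 × 1,073,741,824 bytes = 5,278,289,321,000.96 bytes
1 MiB = 1,048,576 bytes
5,278,289,321,000.96 / 1,048,576 = 5,033,768.96 MiB

5,033,768.96 MiB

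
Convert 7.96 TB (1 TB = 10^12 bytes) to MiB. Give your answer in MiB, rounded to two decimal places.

7.96 TB = 7.96 × 10^12 bytes = 7,960,000,000,000 bytes
1 MiB = 2^20 bytes = 1,048,576 bytes
7,960,000,000,000 / 1,048,576 = 7,591,247.56 MiB

7,591,247.56 MiB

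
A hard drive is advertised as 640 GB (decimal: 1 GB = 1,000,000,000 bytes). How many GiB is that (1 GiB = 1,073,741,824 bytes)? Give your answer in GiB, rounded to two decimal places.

596.05 GiB

640 GB = 640 × 10^9 bytes = 640,000,000,000 bytes
1 GiB = 1,073,741,824 bytes
640,000,000,000 / 1,073,741,824 = 596.05 GiB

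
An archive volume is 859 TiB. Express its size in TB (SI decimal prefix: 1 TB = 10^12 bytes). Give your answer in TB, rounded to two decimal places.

859 TiB × 1,099,511,627,776 bytes/TiB = 944,480,488,259,584 bytes
1 TB = 1,000,000,000,000 bytes
944,480,488,259,584 / 1,000,000,000,000 = 944.48 TB

944.48 TB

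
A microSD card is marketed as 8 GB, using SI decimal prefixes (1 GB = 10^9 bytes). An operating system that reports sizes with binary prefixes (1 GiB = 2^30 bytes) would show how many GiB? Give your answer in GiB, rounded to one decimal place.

8 GB × 1,000,000,000 bytes/GB = 8,000,000,000 bytes
1 GiB = 2^30 bytes = 1,073,741,824 bytes
8,000,000,000 / 1,073,741,824 = 7.5 GiB

7.5 GiB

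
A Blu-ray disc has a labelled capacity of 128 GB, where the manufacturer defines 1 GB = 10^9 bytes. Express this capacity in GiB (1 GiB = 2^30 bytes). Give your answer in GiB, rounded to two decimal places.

119.21 GiB

128 GB × 1,000,000,000 bytes/GB = 128,000,000,000 bytes
1 GiB = 1,073,741,824 bytes
128,000,000,000 / 1,073,741,824 = 119.21 GiB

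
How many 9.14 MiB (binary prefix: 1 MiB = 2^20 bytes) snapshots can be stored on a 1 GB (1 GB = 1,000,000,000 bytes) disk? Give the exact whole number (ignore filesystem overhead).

104

Capacity: 1 GB = 1,000,000,000 bytes
Per item: 9.14 MiB = 9,583,984.64 bytes
⌊1,000,000,000 / 9,583,984.64⌋ = 104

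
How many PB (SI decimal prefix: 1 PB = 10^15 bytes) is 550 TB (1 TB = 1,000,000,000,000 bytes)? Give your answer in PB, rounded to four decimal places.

550 TB = 550 × 10^12 bytes = 550,000,000,000,000 bytes
1 PB = 1,000,000,000,000,000 bytes
550,000,000,000,000 / 1,000,000,000,000,000 = 0.5500 PB

0.5500 PB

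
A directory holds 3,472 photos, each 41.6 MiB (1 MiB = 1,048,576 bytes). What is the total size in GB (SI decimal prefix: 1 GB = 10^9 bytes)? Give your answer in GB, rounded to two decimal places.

151.45 GB

Total = 3,472 × 41.6 MiB = 144435.2 MiB
= 144435.2 × 1,048,576 bytes = 151,451,284,275.2 bytes
1 GB = 1,000,000,000 bytes
151,451,284,275.2 / 1,000,000,000 = 151.45 GB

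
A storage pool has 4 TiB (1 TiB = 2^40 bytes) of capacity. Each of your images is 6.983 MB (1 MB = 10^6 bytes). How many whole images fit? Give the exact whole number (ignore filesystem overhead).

629,821

Capacity: 4 TiB = 4,398,046,511,104 bytes
Per item: 6.983 MB = 6,983,000 bytes
⌊4,398,046,511,104 / 6,983,000⌋ = 629,821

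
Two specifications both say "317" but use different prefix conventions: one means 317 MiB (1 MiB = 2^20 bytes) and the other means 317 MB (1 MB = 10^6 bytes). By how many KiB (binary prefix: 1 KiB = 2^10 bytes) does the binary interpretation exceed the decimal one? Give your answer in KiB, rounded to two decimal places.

317 MiB = 317 × 1,048,576 = 332,398,592 bytes
317 MB = 317 × 1,000,000 = 317,000,000 bytes
difference = 15,398,592 bytes
15,398,592 / 1,024 = 15,037.69 KiB

15,037.69 KiB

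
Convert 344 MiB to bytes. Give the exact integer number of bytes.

344 × 1,048,576 = 360,710,144 bytes  (1 MiB = 2^20 bytes)

360,710,144 bytes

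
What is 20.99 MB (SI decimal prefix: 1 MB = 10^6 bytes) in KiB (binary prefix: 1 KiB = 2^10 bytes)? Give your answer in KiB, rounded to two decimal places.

20,498.05 KiB

20.99 MB = 20.99 × 10^6 bytes = 20,990,000 bytes
1 KiB = 1,024 bytes
20,990,000 / 1,024 = 20,498.05 KiB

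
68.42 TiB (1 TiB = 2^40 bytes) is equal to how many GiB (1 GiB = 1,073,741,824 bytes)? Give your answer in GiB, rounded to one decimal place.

68.42 TiB = 68.42 × 2^40 bytes = 75,228,585,572,433.92 bytes
1 GiB = 2^30 bytes = 1,073,741,824 bytes
75,228,585,572,433.92 / 1,073,741,824 = 70,062.1 GiB

70,062.1 GiB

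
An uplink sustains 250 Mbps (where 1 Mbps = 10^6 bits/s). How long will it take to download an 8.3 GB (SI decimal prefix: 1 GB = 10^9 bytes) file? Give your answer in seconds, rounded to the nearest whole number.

266 seconds

8.3 GB = 8,300,000,000 bytes = 66,400,000,000 bits
250 Mbps = 250,000,000 bits/s
time = 66,400,000,000 / 250,000,000 = 266 s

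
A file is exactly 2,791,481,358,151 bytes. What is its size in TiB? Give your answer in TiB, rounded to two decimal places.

2.54 TiB

2,791,481,358,151 bytes given.
1 TiB = 2^40 bytes = 1,099,511,627,776 bytes
2,791,481,358,151 / 1,099,511,627,776 = 2.54 TiB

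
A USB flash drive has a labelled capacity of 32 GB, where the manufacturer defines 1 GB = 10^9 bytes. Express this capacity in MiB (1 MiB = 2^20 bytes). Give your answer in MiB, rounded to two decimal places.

30,517.58 MiB

32 GB = 32 × 10^9 bytes = 32,000,000,000 bytes
1 MiB = 1,048,576 bytes
32,000,000,000 / 1,048,576 = 30,517.58 MiB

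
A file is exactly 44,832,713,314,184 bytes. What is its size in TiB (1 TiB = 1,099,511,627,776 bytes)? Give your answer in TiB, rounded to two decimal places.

44,832,713,314,184 bytes given.
1 TiB = 2^40 bytes = 1,099,511,627,776 bytes
44,832,713,314,184 / 1,099,511,627,776 = 40.78 TiB

40.78 TiB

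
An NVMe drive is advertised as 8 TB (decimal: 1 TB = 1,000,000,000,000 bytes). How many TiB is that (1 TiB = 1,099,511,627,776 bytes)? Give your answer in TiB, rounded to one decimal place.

8 TB = 8 × 10^12 bytes = 8,000,000,000,000 bytes
1 TiB = 1,099,511,627,776 bytes
8,000,000,000,000 / 1,099,511,627,776 = 7.3 TiB

7.3 TiB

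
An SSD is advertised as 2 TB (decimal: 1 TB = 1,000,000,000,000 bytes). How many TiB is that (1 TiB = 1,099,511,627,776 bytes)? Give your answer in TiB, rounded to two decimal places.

1.82 TiB

2 TB × 1,000,000,000,000 bytes/TB = 2,000,000,000,000 bytes
1 TiB = 1,099,511,627,776 bytes
2,000,000,000,000 / 1,099,511,627,776 = 1.82 TiB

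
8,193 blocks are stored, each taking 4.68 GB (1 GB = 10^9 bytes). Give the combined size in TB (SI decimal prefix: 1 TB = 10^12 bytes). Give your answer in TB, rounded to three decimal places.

38.343 TB

Total = 8,193 × 4.68 GB = 38343.24 GB
= 38343.24 × 1,000,000,000 bytes = 38,343,240,000,000 bytes
1 TB = 1,000,000,000,000 bytes
38,343,240,000,000 / 1,000,000,000,000 = 38.343 TB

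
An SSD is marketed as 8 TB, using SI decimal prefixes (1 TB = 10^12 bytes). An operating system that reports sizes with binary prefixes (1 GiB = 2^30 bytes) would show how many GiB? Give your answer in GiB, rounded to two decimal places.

8 TB = 8 × 10^12 bytes = 8,000,000,000,000 bytes
1 GiB = 1,073,741,824 bytes
8,000,000,000,000 / 1,073,741,824 = 7,450.58 GiB

7,450.58 GiB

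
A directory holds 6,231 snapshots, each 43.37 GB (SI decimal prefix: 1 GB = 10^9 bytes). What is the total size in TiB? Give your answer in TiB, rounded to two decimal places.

245.78 TiB

Total = 6,231 × 43.37 GB = 270238.47 GB
= 270238.47 × 1,000,000,000 bytes = 270,238,470,000,000 bytes
1 TiB = 1,099,511,627,776 bytes
270,238,470,000,000 / 1,099,511,627,776 = 245.78 TiB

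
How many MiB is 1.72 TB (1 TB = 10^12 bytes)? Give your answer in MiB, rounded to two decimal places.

1.72 TB = 1.72 × 10^12 bytes = 1,720,000,000,000 bytes
1 MiB = 1,048,576 bytes
1,720,000,000,000 / 1,048,576 = 1,640,319.82 MiB

1,640,319.82 MiB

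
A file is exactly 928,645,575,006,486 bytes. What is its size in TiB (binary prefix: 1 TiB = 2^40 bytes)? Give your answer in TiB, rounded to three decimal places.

844.598 TiB

928,645,575,006,486 bytes given.
1 TiB = 1,099,511,627,776 bytes
928,645,575,006,486 / 1,099,511,627,776 = 844.598 TiB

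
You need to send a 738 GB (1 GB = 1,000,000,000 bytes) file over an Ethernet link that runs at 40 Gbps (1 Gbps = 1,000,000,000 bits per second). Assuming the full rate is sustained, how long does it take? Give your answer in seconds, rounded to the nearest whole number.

148 seconds

738 GB = 738,000,000,000 bytes = 5,904,000,000,000 bits
40 Gbps = 40,000,000,000 bits/s
time = 5,904,000,000,000 / 40,000,000,000 = 148 s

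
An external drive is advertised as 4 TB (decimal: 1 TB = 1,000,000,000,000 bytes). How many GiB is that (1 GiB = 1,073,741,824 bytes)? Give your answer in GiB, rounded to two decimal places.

4 TB × 1,000,000,000,000 bytes/TB = 4,000,000,000,000 bytes
1 GiB = 1,073,741,824 bytes
4,000,000,000,000 / 1,073,741,824 = 3,725.29 GiB

3,725.29 GiB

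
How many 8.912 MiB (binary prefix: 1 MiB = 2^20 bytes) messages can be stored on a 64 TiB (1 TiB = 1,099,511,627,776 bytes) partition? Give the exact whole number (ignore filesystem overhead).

Capacity: 64 TiB = 70,368,744,177,664 bytes
Per item: 8.912 MiB = 9,344,909.312 bytes
⌊70,368,744,177,664 / 9,344,909.312⌋ = 7,530,168

7,530,168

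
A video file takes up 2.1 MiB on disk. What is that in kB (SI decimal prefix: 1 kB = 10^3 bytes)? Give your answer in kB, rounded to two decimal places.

2.1 MiB = 2.1 × 2^20 bytes = 2,202,009.6 bytes
1 kB = 1,000 bytes
2,202,009.6 / 1,000 = 2,202.01 kB

2,202.01 kB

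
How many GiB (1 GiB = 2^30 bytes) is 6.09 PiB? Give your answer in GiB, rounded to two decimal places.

6,385,827.84 GiB

6.09 PiB × 1,125,899,906,842,624 bytes/PiB = 6,856,730,432,671,580.16 bytes
1 GiB = 1,073,741,824 bytes
6,856,730,432,671,580.16 / 1,073,741,824 = 6,385,827.84 GiB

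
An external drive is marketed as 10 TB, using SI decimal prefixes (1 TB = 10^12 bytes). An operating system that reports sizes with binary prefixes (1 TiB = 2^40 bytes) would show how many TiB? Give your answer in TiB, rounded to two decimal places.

10 TB = 10 × 10^12 bytes = 10,000,000,000,000 bytes
1 TiB = 1,099,511,627,776 bytes
10,000,000,000,000 / 1,099,511,627,776 = 9.09 TiB

9.09 TiB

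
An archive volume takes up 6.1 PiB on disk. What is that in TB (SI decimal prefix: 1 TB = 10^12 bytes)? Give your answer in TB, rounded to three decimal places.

6.1 PiB × 1,125,899,906,842,624 bytes/PiB = 6,867,989,431,740,006.4 bytes
1 TB = 1,000,000,000,000 bytes
6,867,989,431,740,006.4 / 1,000,000,000,000 = 6,867.989 TB

6,867.989 TB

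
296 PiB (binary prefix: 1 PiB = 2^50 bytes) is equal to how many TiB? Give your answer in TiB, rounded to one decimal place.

303,104.0 TiB

296 PiB = 296 × 2^50 bytes = 333,266,372,425,416,704 bytes
1 TiB = 1,099,511,627,776 bytes
333,266,372,425,416,704 / 1,099,511,627,776 = 303,104.0 TiB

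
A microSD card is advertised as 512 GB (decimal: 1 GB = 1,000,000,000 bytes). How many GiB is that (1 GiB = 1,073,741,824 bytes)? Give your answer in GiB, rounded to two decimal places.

476.84 GiB

512 GB × 1,000,000,000 bytes/GB = 512,000,000,000 bytes
1 GiB = 1,073,741,824 bytes
512,000,000,000 / 1,073,741,824 = 476.84 GiB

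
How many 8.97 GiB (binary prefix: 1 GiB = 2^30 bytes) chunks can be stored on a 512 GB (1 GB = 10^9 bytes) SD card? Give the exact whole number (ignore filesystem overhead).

53

Capacity: 512 GB = 512,000,000,000 bytes
Per item: 8.97 GiB = 9,631,464,161.28 bytes
⌊512,000,000,000 / 9,631,464,161.28⌋ = 53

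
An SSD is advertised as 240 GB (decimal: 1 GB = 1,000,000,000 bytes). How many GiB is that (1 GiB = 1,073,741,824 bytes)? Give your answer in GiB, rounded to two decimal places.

240 GB = 240 × 10^9 bytes = 240,000,000,000 bytes
1 GiB = 2^30 bytes = 1,073,741,824 bytes
240,000,000,000 / 1,073,741,824 = 223.52 GiB

223.52 GiB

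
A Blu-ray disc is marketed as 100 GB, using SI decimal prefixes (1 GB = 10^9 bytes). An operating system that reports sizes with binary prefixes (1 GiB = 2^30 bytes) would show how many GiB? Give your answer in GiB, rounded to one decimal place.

100 GB = 100 × 10^9 bytes = 100,000,000,000 bytes
1 GiB = 2^30 bytes = 1,073,741,824 bytes
100,000,000,000 / 1,073,741,824 = 93.1 GiB

93.1 GiB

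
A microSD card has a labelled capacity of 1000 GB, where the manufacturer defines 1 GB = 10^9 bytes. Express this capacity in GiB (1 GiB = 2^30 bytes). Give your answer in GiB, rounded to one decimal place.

931.3 GiB

1000 GB = 1000 × 10^9 bytes = 1,000,000,000,000 bytes
1 GiB = 2^30 bytes = 1,073,741,824 bytes
1,000,000,000,000 / 1,073,741,824 = 931.3 GiB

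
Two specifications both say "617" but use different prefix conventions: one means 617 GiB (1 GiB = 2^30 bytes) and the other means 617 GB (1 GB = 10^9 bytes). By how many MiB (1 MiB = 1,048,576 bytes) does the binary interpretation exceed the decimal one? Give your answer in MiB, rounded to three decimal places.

43,390.947 MiB

617 GiB = 617 × 1,073,741,824 = 662,498,705,408 bytes
617 GB = 617 × 1,000,000,000 = 617,000,000,000 bytes
difference = 45,498,705,408 bytes
45,498,705,408 / 1,048,576 = 43,390.947 MiB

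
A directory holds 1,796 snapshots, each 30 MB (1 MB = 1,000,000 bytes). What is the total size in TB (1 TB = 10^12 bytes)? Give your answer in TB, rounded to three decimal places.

Total = 1,796 × 30 MB = 53,880 MB
= 53,880 × 1,000,000 bytes = 53,880,000,000 bytes
1 TB = 1,000,000,000,000 bytes
53,880,000,000 / 1,000,000,000,000 = 0.054 TB

0.054 TB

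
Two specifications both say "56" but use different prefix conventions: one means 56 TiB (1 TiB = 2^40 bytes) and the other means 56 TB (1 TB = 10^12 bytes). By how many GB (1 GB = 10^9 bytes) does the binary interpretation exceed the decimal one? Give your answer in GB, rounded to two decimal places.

5,572.65 GB

56 TiB = 56 × 1,099,511,627,776 = 61,572,651,155,456 bytes
56 TB = 56 × 1,000,000,000,000 = 56,000,000,000,000 bytes
difference = 5,572,651,155,456 bytes
5,572,651,155,456 / 1,000,000,000 = 5,572.65 GB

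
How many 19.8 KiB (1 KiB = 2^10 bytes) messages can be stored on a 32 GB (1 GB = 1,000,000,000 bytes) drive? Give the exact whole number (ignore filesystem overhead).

Capacity: 32 GB = 32,000,000,000 bytes
Per item: 19.8 KiB = 20,275.2 bytes
⌊32,000,000,000 / 20,275.2⌋ = 1,578,282

1,578,282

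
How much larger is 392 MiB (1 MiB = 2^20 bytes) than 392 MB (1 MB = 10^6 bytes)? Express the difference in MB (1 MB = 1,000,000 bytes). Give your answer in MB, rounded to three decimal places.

392 MiB = 392 × 1,048,576 = 411,041,792 bytes
392 MB = 392 × 1,000,000 = 392,000,000 bytes
difference = 19,041,792 bytes
19,041,792 / 1,000,000 = 19.042 MB

19.042 MB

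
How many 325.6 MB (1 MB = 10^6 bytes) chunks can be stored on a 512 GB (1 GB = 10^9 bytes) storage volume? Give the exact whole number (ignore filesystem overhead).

1,572

Capacity: 512 GB = 512,000,000,000 bytes
Per item: 325.6 MB = 325,600,000 bytes
⌊512,000,000,000 / 325,600,000⌋ = 1,572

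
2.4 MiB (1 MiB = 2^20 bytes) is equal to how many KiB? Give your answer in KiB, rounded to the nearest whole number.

2,458 KiB

2.4 MiB = 2.4 × 2^20 bytes = 2,516,582.4 bytes
1 KiB = 2^10 bytes = 1,024 bytes
2,516,582.4 / 1,024 = 2,458 KiB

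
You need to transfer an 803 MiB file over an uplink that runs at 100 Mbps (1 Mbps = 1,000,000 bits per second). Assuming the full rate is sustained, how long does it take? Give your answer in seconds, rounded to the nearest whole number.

67 seconds

803 MiB = 842,006,528 bytes = 6,736,052,224 bits
100 Mbps = 100,000,000 bits/s
time = 6,736,052,224 / 100,000,000 = 67 s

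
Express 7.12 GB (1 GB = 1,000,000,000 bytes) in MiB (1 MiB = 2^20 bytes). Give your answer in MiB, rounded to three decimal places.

7.12 GB = 7.12 × 10^9 bytes = 7,120,000,000 bytes
1 MiB = 2^20 bytes = 1,048,576 bytes
7,120,000,000 / 1,048,576 = 6,790.161 MiB

6,790.161 MiB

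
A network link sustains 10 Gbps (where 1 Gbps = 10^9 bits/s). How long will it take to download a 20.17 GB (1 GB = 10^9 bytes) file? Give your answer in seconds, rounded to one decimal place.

16.1 seconds

20.17 GB = 20,170,000,000 bytes = 161,360,000,000 bits
10 Gbps = 10,000,000,000 bits/s
time = 161,360,000,000 / 10,000,000,000 = 16.1 s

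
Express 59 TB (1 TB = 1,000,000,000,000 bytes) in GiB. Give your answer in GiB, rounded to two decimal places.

59 TB = 59 × 10^12 bytes = 59,000,000,000,000 bytes
1 GiB = 2^30 bytes = 1,073,741,824 bytes
59,000,000,000,000 / 1,073,741,824 = 54,948.03 GiB

54,948.03 GiB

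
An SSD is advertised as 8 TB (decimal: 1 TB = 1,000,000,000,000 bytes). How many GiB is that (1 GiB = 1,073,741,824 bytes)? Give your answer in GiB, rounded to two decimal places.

7,450.58 GiB

8 TB × 1,000,000,000,000 bytes/TB = 8,000,000,000,000 bytes
1 GiB = 1,073,741,824 bytes
8,000,000,000,000 / 1,073,741,824 = 7,450.58 GiB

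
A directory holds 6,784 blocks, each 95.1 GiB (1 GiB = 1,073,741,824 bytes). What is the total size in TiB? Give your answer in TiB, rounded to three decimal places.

Total = 6,784 × 95.1 GiB = 645158.4 GiB
= 645158.4 × 1,073,741,824 bytes = 692,733,557,184,921.6 bytes
1 TiB = 1,099,511,627,776 bytes
692,733,557,184,921.6 / 1,099,511,627,776 = 630.038 TiB

630.038 TiB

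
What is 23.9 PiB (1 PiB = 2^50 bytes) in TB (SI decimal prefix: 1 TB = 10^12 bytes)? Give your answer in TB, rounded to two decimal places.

26,909.01 TB

23.9 PiB = 23.9 × 2^50 bytes = 26,909,007,773,538,713.6 bytes
1 TB = 1,000,000,000,000 bytes
26,909,007,773,538,713.6 / 1,000,000,000,000 = 26,909.01 TB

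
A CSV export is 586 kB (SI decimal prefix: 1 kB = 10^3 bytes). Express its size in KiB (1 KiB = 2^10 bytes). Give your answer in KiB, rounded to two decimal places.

586 kB = 586 × 10^3 bytes = 586,000 bytes
1 KiB = 1,024 bytes
586,000 / 1,024 = 572.27 KiB

572.27 KiB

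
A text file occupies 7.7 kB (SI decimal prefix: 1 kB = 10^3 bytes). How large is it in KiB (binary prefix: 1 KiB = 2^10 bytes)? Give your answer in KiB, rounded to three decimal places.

7.520 KiB

7.7 kB = 7.7 × 10^3 bytes = 7,700 bytes
1 KiB = 1,024 bytes
7,700 / 1,024 = 7.520 KiB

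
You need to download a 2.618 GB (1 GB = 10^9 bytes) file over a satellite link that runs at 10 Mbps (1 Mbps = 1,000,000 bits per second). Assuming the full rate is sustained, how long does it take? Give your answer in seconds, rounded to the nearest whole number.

2.618 GB = 2,618,000,000 bytes = 20,944,000,000 bits
10 Mbps = 10,000,000 bits/s
time = 20,944,000,000 / 10,000,000 = 2,094 s

2,094 seconds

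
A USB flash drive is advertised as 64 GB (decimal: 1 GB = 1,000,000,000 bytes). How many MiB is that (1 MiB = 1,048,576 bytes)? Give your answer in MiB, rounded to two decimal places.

64 GB × 1,000,000,000 bytes/GB = 64,000,000,000 bytes
1 MiB = 2^20 bytes = 1,048,576 bytes
64,000,000,000 / 1,048,576 = 61,035.16 MiB

61,035.16 MiB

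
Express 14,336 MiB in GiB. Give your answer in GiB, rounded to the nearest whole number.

14 GiB

14,336 MiB × 1,048,576 bytes/MiB = 15,032,385,536 bytes
1 GiB = 2^30 bytes = 1,073,741,824 bytes
15,032,385,536 / 1,073,741,824 = 14 GiB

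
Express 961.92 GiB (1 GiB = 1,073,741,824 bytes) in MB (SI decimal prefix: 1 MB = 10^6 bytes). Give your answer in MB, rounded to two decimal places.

1,032,853.74 MB

961.92 GiB × 1,073,741,824 bytes/GiB = 1,032,853,735,342.08 bytes
1 MB = 1,000,000 bytes
1,032,853,735,342.08 / 1,000,000 = 1,032,853.74 MB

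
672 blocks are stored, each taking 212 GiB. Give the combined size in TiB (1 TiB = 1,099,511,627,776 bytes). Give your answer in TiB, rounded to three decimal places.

139.125 TiB

Total = 672 × 212 GiB = 142,464 GiB
= 142,464 × 1,073,741,824 bytes = 152,969,555,214,336 bytes
1 TiB = 1,099,511,627,776 bytes
152,969,555,214,336 / 1,099,511,627,776 = 139.125 TiB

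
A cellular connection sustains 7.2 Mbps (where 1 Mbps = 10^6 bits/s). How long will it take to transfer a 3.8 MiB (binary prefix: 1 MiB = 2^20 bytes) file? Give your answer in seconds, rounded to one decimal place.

4.4 seconds

3.8 MiB = 3,984,588.8 bytes = 31,876,710.4 bits
7.2 Mbps = 7,200,000 bits/s
time = 31,876,710.4 / 7,200,000 = 4.4 s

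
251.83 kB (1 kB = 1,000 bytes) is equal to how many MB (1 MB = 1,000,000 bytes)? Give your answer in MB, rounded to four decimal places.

251.83 kB × 1,000 bytes/kB = 251,830 bytes
1 MB = 10^6 bytes = 1,000,000 bytes
251,830 / 1,000,000 = 0.2518 MB

0.2518 MB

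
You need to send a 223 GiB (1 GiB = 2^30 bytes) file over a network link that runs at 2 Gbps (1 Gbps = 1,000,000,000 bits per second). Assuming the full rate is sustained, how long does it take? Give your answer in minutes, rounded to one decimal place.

223 GiB = 239,444,426,752 bytes = 1,915,555,414,016 bits
2 Gbps = 2,000,000,000 bits/s
time = 1,915,555,414,016 / 2,000,000,000 = 957.78 s
957.78 s / 60 = 16.0 minutes

16.0 minutes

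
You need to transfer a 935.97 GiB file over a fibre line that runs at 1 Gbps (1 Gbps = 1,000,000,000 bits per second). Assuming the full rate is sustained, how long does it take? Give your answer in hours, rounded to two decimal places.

935.97 GiB = 1,004,990,135,009.28 bytes = 8,039,921,080,074.24 bits
1 Gbps = 1,000,000,000 bits/s
time = 8,039,921,080,074.24 / 1,000,000,000 = 8,039.9211 s
8,039.9211 s / 3600 = 2.23 hours

2.23 hours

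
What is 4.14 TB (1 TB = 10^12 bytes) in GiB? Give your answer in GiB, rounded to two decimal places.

3,855.68 GiB

4.14 TB × 1,000,000,000,000 bytes/TB = 4,140,000,000,000 bytes
1 GiB = 2^30 bytes = 1,073,741,824 bytes
4,140,000,000,000 / 1,073,741,824 = 3,855.68 GiB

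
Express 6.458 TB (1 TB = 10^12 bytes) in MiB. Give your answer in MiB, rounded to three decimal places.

6.458 TB = 6.458 × 10^12 bytes = 6,458,000,000,000 bytes
1 MiB = 2^20 bytes = 1,048,576 bytes
6,458,000,000,000 / 1,048,576 = 6,158,828.735 MiB

6,158,828.735 MiB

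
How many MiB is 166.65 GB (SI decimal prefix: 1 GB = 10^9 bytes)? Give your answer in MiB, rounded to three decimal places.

158,929.825 MiB

166.65 GB = 166.65 × 10^9 bytes = 166,650,000,000 bytes
1 MiB = 1,048,576 bytes
166,650,000,000 / 1,048,576 = 158,929.825 MiB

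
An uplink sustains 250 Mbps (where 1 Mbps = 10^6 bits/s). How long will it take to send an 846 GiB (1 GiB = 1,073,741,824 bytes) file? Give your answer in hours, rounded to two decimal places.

8.07 hours

846 GiB = 908,385,583,104 bytes = 7,267,084,664,832 bits
250 Mbps = 250,000,000 bits/s
time = 7,267,084,664,832 / 250,000,000 = 29,068.3387 s
29,068.3387 s / 3600 = 8.07 hours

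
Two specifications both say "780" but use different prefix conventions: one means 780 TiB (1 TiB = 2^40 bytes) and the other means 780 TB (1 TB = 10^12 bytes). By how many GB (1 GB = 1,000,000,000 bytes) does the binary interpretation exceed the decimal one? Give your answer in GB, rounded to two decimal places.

77,619.07 GB

780 TiB = 780 × 1,099,511,627,776 = 857,619,069,665,280 bytes
780 TB = 780 × 1,000,000,000,000 = 780,000,000,000,000 bytes
difference = 77,619,069,665,280 bytes
77,619,069,665,280 / 1,000,000,000 = 77,619.07 GB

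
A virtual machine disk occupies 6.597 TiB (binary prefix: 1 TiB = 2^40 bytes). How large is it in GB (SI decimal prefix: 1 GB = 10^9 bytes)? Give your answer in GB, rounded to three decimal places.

6.597 TiB × 1,099,511,627,776 bytes/TiB = 7,253,478,208,438.272 bytes
1 GB = 1,000,000,000 bytes
7,253,478,208,438.272 / 1,000,000,000 = 7,253.478 GB

7,253.478 GB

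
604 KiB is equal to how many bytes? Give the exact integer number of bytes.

618,496 bytes

604 × 1,024 = 618,496 bytes  (1 KiB = 2^10 bytes)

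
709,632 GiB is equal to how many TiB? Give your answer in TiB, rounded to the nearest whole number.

693 TiB

709,632 GiB × 1,073,741,824 bytes/GiB = 761,961,558,048,768 bytes
1 TiB = 1,099,511,627,776 bytes
761,961,558,048,768 / 1,099,511,627,776 = 693 TiB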